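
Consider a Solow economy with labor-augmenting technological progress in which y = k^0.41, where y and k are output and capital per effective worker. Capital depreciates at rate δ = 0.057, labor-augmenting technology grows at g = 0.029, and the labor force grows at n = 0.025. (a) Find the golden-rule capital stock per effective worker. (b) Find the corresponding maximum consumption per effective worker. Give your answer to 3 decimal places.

The effective depreciation rate is n + g + δ = 0.025 + 0.029 + 0.057 = 0.111.
Setting f'(k) = n+g+δ gives 0.41·k^(0.41−1) = 0.111, hence k_gold = (0.41/0.111)^(1/0.59) ≈ 9.1579.
y_gold = 9.1579^0.41 ≈ 2.4793; c_gold = y_gold − 0.111·k_gold ≈ 1.4628.

(a) k_gold ≈ 9.158; (b) c_gold ≈ 1.463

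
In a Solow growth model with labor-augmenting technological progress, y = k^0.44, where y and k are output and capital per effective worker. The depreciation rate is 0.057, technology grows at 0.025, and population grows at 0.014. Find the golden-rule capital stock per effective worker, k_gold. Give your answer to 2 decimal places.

Capital per effective worker breaks even when investment replaces (n + g + δ)·k; here n + g + δ = 0.096.
At the golden rule the marginal product of capital equals n+g+δ: 0.44·k^(0.44−1) = 0.096. Solving, k_gold = (0.44/0.096)^(1/0.56) ≈ 15.1594.

k_gold ≈ 15.16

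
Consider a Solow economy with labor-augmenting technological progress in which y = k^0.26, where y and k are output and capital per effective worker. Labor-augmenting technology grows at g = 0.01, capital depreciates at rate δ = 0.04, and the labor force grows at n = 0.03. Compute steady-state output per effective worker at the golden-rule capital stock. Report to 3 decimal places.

y_gold ≈ 1.513

The effective depreciation rate is n + g + δ = 0.03 + 0.01 + 0.04 = 0.08.
Setting f'(k) = n+g+δ gives 0.26·k^(0.26−1) = 0.08, hence k_gold = (0.26/0.08)^(1/0.74) ≈ 4.9174.
Output: y_gold = k_gold^0.26 = 4.9174^0.26 ≈ 1.5130.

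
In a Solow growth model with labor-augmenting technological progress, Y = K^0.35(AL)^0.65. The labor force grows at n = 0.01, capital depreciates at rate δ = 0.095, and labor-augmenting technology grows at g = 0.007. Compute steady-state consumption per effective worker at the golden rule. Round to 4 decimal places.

Capital per effective worker breaks even when investment replaces (n + g + δ)·k; here n + g + δ = 0.112.
Maximizing c = f(k) − (n+g+δ)·k gives f'(k) = n+g+δ, i.e. 0.35·k^(0.35−1) = 0.112, so k_gold = (0.35/0.112)^(1/0.65) ≈ 5.7718.
y_gold = 5.7718^0.35 ≈ 1.8470.
c_gold = y_gold − (n+g+δ)·k_gold = 1.8470 − 0.112·5.7718 ≈ 1.2005.

c_gold ≈ 1.2005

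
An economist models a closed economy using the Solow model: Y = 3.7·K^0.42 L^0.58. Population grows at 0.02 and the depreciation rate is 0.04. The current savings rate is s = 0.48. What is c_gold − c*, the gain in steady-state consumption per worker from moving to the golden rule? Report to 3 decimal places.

Δc ≈ 0.281

The effective depreciation rate is n + δ = 0.02 + 0.04 = 0.06.
Current steady state (s = 0.48): k* = (0.48·3.7/0.06)^(1/0.58) ≈ 344.1199, y* = 3.7·344.1199^0.42 ≈ 43.0150, c* = (1−0.48)·43.0150 ≈ 22.3678.
Maximizing c = f(k) − (n+δ)·k gives f'(k) = n+δ, i.e. 0.42·3.7·k^(0.42−1) = 0.06, so k_gold = (0.42·3.7/0.06)^(1/0.58) ≈ 273.3529.
y_gold = 3.7·273.3529^0.42 ≈ 39.0504, c_gold = y_gold − 0.06·k_gold ≈ 22.6492.
Gain: Δc = 22.6492 − 22.3678 ≈ 0.2814.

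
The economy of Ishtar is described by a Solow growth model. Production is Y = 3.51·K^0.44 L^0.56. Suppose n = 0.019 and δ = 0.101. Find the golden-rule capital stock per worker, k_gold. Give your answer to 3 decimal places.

n + δ = 0.019 + 0.101 = 0.12.
At the golden rule the marginal product of capital equals n+δ: 0.44·3.51·k^(0.44−1) = 0.12. Solving, k_gold = (0.44·3.51/0.12)^(1/0.56) ≈ 95.8055.

k_gold ≈ 95.805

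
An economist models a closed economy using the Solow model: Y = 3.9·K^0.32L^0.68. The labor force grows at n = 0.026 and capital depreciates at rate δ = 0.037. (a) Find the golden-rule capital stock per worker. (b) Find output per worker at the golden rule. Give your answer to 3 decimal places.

Break-even investment rate: n + δ = 0.026 + 0.037 = 0.063.
At the golden rule the marginal product of capital equals n+δ: 0.32·3.9·k^(0.32−1) = 0.063. Solving, k_gold = (0.32·3.9/0.063)^(1/0.68) ≈ 80.7547.
y_gold = 3.9·80.7547^0.32 ≈ 15.8986.

(a) k_gold ≈ 80.755; (b) y_gold ≈ 15.899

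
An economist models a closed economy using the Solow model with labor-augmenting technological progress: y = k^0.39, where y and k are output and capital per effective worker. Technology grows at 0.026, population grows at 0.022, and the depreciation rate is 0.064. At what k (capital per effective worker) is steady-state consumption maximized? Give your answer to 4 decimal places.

k_gold ≈ 7.7317

Capital per effective worker breaks even when investment replaces (n + g + δ)·k; here n + g + δ = 0.112.
Setting f'(k) = n+g+δ gives 0.39·k^(0.39−1) = 0.112, hence k_gold = (0.39/0.112)^(1/0.61) ≈ 7.7317.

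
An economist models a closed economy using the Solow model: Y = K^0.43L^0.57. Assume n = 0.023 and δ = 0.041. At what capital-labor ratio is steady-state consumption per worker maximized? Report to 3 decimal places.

n + δ = 0.023 + 0.041 = 0.064.
At the golden rule the marginal product of capital equals n+δ: 0.43·k^(0.43−1) = 0.064. Solving, k_gold = (0.43/0.064)^(1/0.57) ≈ 28.2737.

k_gold ≈ 28.274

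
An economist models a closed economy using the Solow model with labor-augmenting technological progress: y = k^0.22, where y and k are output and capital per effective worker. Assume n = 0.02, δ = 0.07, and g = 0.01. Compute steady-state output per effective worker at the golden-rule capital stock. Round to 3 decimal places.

y_gold ≈ 1.249

Break-even investment rate: n + g + δ = 0.02 + 0.01 + 0.07 = 0.1.
Setting f'(k) = n+g+δ gives 0.22·k^(0.22−1) = 0.1, hence k_gold = (0.22/0.1)^(1/0.78) ≈ 2.7479.
Output: y_gold = k_gold^0.22 = 2.7479^0.22 ≈ 1.2491.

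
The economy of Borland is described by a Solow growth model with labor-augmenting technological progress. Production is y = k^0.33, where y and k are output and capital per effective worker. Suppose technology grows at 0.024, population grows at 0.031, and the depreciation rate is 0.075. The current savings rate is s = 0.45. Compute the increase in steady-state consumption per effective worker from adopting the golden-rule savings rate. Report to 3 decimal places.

The effective depreciation rate is n + g + δ = 0.031 + 0.024 + 0.075 = 0.13.
Current steady state (s = 0.45): k* = (0.45/0.13)^(1/0.67) ≈ 6.3809, y* = 6.3809^0.33 ≈ 1.8434, c* = (1−0.45)·1.8434 ≈ 1.0138.
Maximizing c = f(k) − (n+g+δ)·k gives f'(k) = n+g+δ, i.e. 0.33·k^(0.33−1) = 0.13, so k_gold = (0.33/0.13)^(1/0.67) ≈ 4.0164.
y_gold = 4.0164^0.33 ≈ 1.5822, c_gold = y_gold − 0.13·k_gold ≈ 1.0601.
Gain: Δc = 1.0601 − 1.0138 ≈ 0.0462.

Δc ≈ 0.046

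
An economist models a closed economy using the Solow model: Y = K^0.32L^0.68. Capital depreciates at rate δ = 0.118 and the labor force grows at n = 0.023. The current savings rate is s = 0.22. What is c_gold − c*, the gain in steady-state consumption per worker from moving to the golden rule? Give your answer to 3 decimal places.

Δc ≈ 0.038

Break-even investment rate: n + δ = 0.023 + 0.118 = 0.141.
Current steady state (s = 0.22): k* = (0.22/0.141)^(1/0.68) ≈ 1.9236, y* = 1.9236^0.32 ≈ 1.2329, c* = (1−0.22)·1.2329 ≈ 0.9616.
Golden rule sets MPK = n+δ: 0.32·k^(0.32−1) = 0.141, so k_gold = (0.32/0.141)^(1/0.68) ≈ 3.3375.
y_gold = 3.3375^0.32 ≈ 1.4706, c_gold = y_gold − 0.141·k_gold ≈ 1.0000.
Gain: Δc = 1.0000 − 0.9616 ≈ 0.0384.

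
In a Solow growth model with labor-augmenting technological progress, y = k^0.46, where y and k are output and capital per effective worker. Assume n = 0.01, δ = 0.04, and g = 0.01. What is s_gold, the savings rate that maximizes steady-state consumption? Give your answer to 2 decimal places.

s_gold = 0.46

Break-even investment rate: n + g + δ = 0.01 + 0.01 + 0.04 = 0.06.
At the golden rule MPK = n+g+δ, and in any Cobb-Douglas steady state s = (n+g+δ)·k/y = MPK·k/y = capital's share 0.46.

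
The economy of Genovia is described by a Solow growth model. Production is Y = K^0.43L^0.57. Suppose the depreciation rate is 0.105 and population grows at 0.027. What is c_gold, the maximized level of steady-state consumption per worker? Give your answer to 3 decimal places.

The effective depreciation rate is n + δ = 0.027 + 0.105 = 0.132.
At the golden rule the marginal product of capital equals n+δ: 0.43·k^(0.43−1) = 0.132. Solving, k_gold = (0.43/0.132)^(1/0.57) ≈ 7.9399.
y_gold = 7.9399^0.43 ≈ 2.4374.
c_gold = y_gold − (n+δ)·k_gold = 2.4374 − 0.132·7.9399 ≈ 1.3893.

c_gold ≈ 1.389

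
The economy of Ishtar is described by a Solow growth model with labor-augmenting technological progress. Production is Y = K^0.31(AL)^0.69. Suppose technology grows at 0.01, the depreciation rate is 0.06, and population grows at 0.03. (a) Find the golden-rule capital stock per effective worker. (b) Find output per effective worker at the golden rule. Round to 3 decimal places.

(a) k_gold ≈ 5.154; (b) y_gold ≈ 1.662

Break-even investment rate: n + g + δ = 0.03 + 0.01 + 0.06 = 0.1.
At the golden rule the marginal product of capital equals n+g+δ: 0.31·k^(0.31−1) = 0.1. Solving, k_gold = (0.31/0.1)^(1/0.69) ≈ 5.1537.
y_gold = 5.1537^0.31 ≈ 1.6625.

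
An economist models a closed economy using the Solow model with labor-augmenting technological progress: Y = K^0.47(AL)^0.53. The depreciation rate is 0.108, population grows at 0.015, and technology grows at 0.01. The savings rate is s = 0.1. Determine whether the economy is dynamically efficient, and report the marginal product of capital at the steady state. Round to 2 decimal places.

Break-even investment rate: n + g + δ = 0.015 + 0.01 + 0.108 = 0.133.
Steady-state k*: s·k^0.47 = 0.133·k gives k* = (0.1/0.133)^(1/0.53) ≈ 0.5839.
MPK = 0.47·0.5839^(-0.53) ≈ 0.6251.
MPK > n+g+δ = 0.133, so the economy is dynamically efficient (under-saving).

dynamically efficient; MPK ≈ 0.63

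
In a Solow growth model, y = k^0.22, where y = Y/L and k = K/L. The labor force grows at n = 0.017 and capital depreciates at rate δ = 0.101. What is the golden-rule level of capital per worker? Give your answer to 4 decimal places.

k_gold ≈ 2.2225

Break-even investment rate: n + δ = 0.017 + 0.101 = 0.118.
Setting f'(k) = n+δ gives 0.22·k^(0.22−1) = 0.118, hence k_gold = (0.22/0.118)^(1/0.78) ≈ 2.2225.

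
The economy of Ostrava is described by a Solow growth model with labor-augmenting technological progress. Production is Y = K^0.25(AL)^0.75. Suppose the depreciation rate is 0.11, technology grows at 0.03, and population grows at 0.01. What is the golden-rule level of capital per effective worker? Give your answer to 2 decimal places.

n + g + δ = 0.01 + 0.03 + 0.11 = 0.15.
Maximizing c = f(k) − (n+g+δ)·k gives f'(k) = n+g+δ, i.e. 0.25·k^(0.25−1) = 0.15, so k_gold = (0.25/0.15)^(1/0.75) ≈ 1.9761.

k_gold ≈ 1.98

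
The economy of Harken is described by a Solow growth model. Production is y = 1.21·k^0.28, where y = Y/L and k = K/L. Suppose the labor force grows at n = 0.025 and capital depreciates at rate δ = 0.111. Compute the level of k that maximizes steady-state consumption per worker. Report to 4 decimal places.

The effective depreciation rate is n + δ = 0.025 + 0.111 = 0.136.
At the golden rule the marginal product of capital equals n+δ: 0.28·1.21·k^(0.28−1) = 0.136. Solving, k_gold = (0.28·1.21/0.136)^(1/0.72) ≈ 3.5527.

k_gold ≈ 3.5527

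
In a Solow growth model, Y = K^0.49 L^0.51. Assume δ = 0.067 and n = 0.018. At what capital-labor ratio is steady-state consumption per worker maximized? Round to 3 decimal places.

Break-even investment rate: n + δ = 0.018 + 0.067 = 0.085.
At the golden rule the marginal product of capital equals n+δ: 0.49·k^(0.49−1) = 0.085. Solving, k_gold = (0.49/0.085)^(1/0.51) ≈ 31.0256.

k_gold ≈ 31.026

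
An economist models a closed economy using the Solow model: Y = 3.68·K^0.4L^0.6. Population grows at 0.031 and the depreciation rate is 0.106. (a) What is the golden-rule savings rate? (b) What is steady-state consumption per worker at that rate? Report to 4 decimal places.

(a) s_gold = 0.4000; (b) c_gold ≈ 10.7512

Break-even investment rate: n + δ = 0.031 + 0.106 = 0.137.
For Cobb-Douglas, s_gold equals capital's share: s_gold = 0.4.
Setting f'(k) = n+δ gives 0.4·3.68·k^(0.4−1) = 0.137, hence k_gold = (0.4·3.68/0.137)^(1/0.6) ≈ 52.3173.
y_gold = 3.68·52.3173^0.4 ≈ 17.9187; c_gold = (1−0.4)·y_gold ≈ 10.7512.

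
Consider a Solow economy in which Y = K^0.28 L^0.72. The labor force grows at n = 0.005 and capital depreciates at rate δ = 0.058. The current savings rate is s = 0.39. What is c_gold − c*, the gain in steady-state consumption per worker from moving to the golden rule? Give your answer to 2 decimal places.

Δc ≈ 0.05

Capital per worker breaks even when investment replaces (n + δ)·k; here n + δ = 0.063.
Current steady state (s = 0.39): k* = (0.39/0.063)^(1/0.72) ≈ 12.5781, y* = 12.5781^0.28 ≈ 2.0319, c* = (1−0.39)·2.0319 ≈ 1.2394.
Golden rule sets MPK = n+δ: 0.28·k^(0.28−1) = 0.063, so k_gold = (0.28/0.063)^(1/0.72) ≈ 7.9386.
y_gold = 7.9386^0.28 ≈ 1.7862, c_gold = y_gold − 0.063·k_gold ≈ 1.2861.
Gain: Δc = 1.2861 − 1.2394 ≈ 0.0466.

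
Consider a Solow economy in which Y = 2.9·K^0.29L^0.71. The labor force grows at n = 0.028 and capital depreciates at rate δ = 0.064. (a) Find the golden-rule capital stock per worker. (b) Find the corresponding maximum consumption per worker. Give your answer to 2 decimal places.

Capital per worker breaks even when investment replaces (n + δ)·k; here n + δ = 0.092.
Setting f'(k) = n+δ gives 0.29·2.9·k^(0.29−1) = 0.092, hence k_gold = (0.29·2.9/0.092)^(1/0.71) ≈ 22.5701.
y_gold = 2.9·22.5701^0.29 ≈ 7.1602; c_gold = y_gold − 0.092·k_gold ≈ 5.0837.

(a) k_gold ≈ 22.57; (b) c_gold ≈ 5.08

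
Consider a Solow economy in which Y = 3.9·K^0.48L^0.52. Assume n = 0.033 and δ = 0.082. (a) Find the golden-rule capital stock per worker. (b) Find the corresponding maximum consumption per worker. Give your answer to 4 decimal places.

(a) k_gold ≈ 213.8038; (b) c_gold ≈ 26.6364

n + δ = 0.033 + 0.082 = 0.115.
Maximizing c = f(k) − (n+δ)·k gives f'(k) = n+δ, i.e. 0.48·3.9·k^(0.48−1) = 0.115, so k_gold = (0.48·3.9/0.115)^(1/0.52) ≈ 213.8038.
y_gold = 3.9·213.8038^0.48 ≈ 51.2238; c_gold = y_gold − 0.115·k_gold ≈ 26.6364.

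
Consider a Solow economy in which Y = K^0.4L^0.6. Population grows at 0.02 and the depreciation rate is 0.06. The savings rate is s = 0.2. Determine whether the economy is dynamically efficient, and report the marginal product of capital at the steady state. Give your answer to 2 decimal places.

dynamically efficient; MPK ≈ 0.16

The effective depreciation rate is n + δ = 0.02 + 0.06 = 0.08.
Steady-state k*: s·k^0.4 = 0.08·k gives k* = (0.2/0.08)^(1/0.6) ≈ 4.6050.
MPK = 0.4·4.6050^(-0.6) ≈ 0.1600.
MPK > n+δ = 0.08, so the economy is dynamically efficient (under-saving).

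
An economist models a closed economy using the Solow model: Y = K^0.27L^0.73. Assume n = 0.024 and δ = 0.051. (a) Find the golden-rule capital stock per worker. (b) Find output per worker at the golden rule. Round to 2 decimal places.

Capital per worker breaks even when investment replaces (n + δ)·k; here n + δ = 0.075.
At the golden rule the marginal product of capital equals n+δ: 0.27·k^(0.27−1) = 0.075. Solving, k_gold = (0.27/0.075)^(1/0.73) ≈ 5.7817.
y_gold = 5.7817^0.27 ≈ 1.6060.

(a) k_gold ≈ 5.78; (b) y_gold ≈ 1.61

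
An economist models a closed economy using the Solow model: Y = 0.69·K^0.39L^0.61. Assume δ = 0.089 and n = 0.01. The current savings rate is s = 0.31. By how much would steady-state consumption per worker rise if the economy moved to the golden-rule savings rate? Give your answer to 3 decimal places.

Capital per worker breaks even when investment replaces (n + δ)·k; here n + δ = 0.099.
Current steady state (s = 0.31): k* = (0.31·0.69/0.099)^(1/0.61) ≈ 3.5358, y* = 0.69·3.5358^0.39 ≈ 1.1292, c* = (1−0.31)·1.1292 ≈ 0.7791.
Maximizing c = f(k) − (n+δ)·k gives f'(k) = n+δ, i.e. 0.39·0.69·k^(0.39−1) = 0.099, so k_gold = (0.39·0.69/0.099)^(1/0.61) ≈ 5.1515.
y_gold = 0.69·5.1515^0.39 ≈ 1.3077, c_gold = y_gold − 0.099·k_gold ≈ 0.7977.
Gain: Δc = 0.7977 − 0.7791 ≈ 0.0186.

Δc ≈ 0.019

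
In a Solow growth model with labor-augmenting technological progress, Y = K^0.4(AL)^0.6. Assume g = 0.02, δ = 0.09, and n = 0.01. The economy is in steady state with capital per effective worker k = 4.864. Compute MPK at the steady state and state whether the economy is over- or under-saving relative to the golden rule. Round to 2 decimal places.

under-saving; MPK ≈ 0.15

n + g + δ = 0.01 + 0.02 + 0.09 = 0.12.
MPK = 0.4·k^(0.4−1) = 0.4·4.864^(-0.6) ≈ 0.1548.
MPK > 0.12, so the economy is dynamically efficient (under-saving).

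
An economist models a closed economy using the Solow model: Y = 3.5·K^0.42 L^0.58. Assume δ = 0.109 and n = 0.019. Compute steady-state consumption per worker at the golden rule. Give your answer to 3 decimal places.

Break-even investment rate: n + δ = 0.019 + 0.109 = 0.128.
At the golden rule the marginal product of capital equals n+δ: 0.42·3.5·k^(0.42−1) = 0.128. Solving, k_gold = (0.42·3.5/0.128)^(1/0.58) ≈ 67.2622.
y_gold = 3.5·67.2622^0.42 ≈ 20.4990.
c_gold = y_gold − (n+δ)·k_gold = 20.4990 − 0.128·67.2622 ≈ 11.8894.

c_gold ≈ 11.889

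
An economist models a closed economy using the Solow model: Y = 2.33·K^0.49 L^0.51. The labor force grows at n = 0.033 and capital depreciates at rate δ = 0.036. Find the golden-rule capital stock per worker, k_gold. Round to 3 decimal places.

Break-even investment rate: n + δ = 0.033 + 0.036 = 0.069.
At the golden rule the marginal product of capital equals n+δ: 0.49·2.33·k^(0.49−1) = 0.069. Solving, k_gold = (0.49·2.33/0.069)^(1/0.51) ≈ 245.2526.

k_gold ≈ 245.253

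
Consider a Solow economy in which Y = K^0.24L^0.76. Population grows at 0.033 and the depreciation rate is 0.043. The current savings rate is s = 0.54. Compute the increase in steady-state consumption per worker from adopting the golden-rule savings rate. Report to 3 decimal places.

Break-even investment rate: n + δ = 0.033 + 0.043 = 0.076.
Current steady state (s = 0.54): k* = (0.54/0.076)^(1/0.76) ≈ 13.1978, y* = 13.1978^0.24 ≈ 1.8575, c* = (1−0.54)·1.8575 ≈ 0.8544.
Maximizing c = f(k) − (n+δ)·k gives f'(k) = n+δ, i.e. 0.24·k^(0.24−1) = 0.076, so k_gold = (0.24/0.076)^(1/0.76) ≈ 4.5405.
y_gold = 4.5405^0.24 ≈ 1.4378, c_gold = y_gold − 0.076·k_gold ≈ 1.0927.
Gain: Δc = 1.0927 − 0.8544 ≈ 0.2383.

Δc ≈ 0.238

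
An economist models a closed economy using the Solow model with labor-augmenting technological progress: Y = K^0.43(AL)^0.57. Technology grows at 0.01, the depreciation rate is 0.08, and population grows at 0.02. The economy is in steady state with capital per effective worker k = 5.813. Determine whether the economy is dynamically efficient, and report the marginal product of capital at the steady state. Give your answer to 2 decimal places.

dynamically efficient; MPK ≈ 0.16

Capital per effective worker breaks even when investment replaces (n + g + δ)·k; here n + g + δ = 0.11.
MPK = 0.43·k^(0.43−1) = 0.43·5.813^(-0.57) ≈ 0.1577.
MPK > 0.11, so the economy is dynamically efficient (under-saving).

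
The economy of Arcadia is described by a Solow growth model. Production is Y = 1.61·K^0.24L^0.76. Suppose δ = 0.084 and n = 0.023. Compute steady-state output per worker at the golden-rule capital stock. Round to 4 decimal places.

Capital per worker breaks even when investment replaces (n + δ)·k; here n + δ = 0.107.
Setting f'(k) = n+δ gives 0.24·1.61·k^(0.24−1) = 0.107, hence k_gold = (0.24·1.61/0.107)^(1/0.76) ≈ 5.4169.
Output: y_gold = 1.61·k_gold^0.24 = 1.61·5.4169^0.24 ≈ 2.4151.

y_gold ≈ 2.4151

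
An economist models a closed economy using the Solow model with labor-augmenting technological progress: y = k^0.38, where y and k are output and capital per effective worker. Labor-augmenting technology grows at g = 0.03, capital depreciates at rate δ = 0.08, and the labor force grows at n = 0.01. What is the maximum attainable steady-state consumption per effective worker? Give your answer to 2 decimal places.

Capital per effective worker breaks even when investment replaces (n + g + δ)·k; here n + g + δ = 0.12.
Maximizing c = f(k) − (n+g+δ)·k gives f'(k) = n+g+δ, i.e. 0.38·k^(0.38−1) = 0.12, so k_gold = (0.38/0.12)^(1/0.62) ≈ 6.4183.
y_gold = 6.4183^0.38 ≈ 2.0268.
c_gold = y_gold − (n+g+δ)·k_gold = 2.0268 − 0.12·6.4183 ≈ 1.2566.

c_gold ≈ 1.26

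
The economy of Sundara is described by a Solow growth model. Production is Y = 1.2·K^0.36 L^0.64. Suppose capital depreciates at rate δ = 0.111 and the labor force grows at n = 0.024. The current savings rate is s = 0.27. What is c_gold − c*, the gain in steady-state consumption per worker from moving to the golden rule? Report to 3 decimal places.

Δc ≈ 0.044

n + δ = 0.024 + 0.111 = 0.135.
Current steady state (s = 0.27): k* = (0.27·1.2/0.135)^(1/0.64) ≈ 3.9272, y* = 1.2·3.9272^0.36 ≈ 1.9636, c* = (1−0.27)·1.9636 ≈ 1.4334.
At the golden rule the marginal product of capital equals n+δ: 0.36·1.2·k^(0.36−1) = 0.135. Solving, k_gold = (0.36·1.2/0.135)^(1/0.64) ≈ 6.1560.
y_gold = 1.2·6.1560^0.36 ≈ 2.3085, c_gold = y_gold − 0.135·k_gold ≈ 1.4774.
Gain: Δc = 1.4774 − 1.4334 ≈ 0.0440.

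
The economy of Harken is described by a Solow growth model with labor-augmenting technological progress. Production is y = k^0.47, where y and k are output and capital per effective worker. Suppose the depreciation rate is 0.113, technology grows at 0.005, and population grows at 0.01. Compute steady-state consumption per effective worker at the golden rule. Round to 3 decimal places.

Break-even investment rate: n + g + δ = 0.01 + 0.005 + 0.113 = 0.128.
Golden rule sets MPK = n+g+δ: 0.47·k^(0.47−1) = 0.128, so k_gold = (0.47/0.128)^(1/0.53) ≈ 11.6366.
y_gold = 11.6366^0.47 ≈ 3.1691.
c_gold = y_gold − (n+g+δ)·k_gold = 3.1691 − 0.128·11.6366 ≈ 1.6796.

c_gold ≈ 1.680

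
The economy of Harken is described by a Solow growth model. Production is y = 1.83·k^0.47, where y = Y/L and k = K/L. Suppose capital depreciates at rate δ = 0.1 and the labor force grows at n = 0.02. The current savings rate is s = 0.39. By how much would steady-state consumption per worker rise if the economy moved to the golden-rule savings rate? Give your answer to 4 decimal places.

Δc ≈ 0.1367

n + δ = 0.02 + 0.1 = 0.12.
Current steady state (s = 0.39): k* = (0.39·1.83/0.12)^(1/0.53) ≈ 28.9074, y* = 1.83·28.9074^0.47 ≈ 8.8946, c* = (1−0.39)·8.8946 ≈ 5.4257.
Setting f'(k) = n+δ gives 0.47·1.83·k^(0.47−1) = 0.12, hence k_gold = (0.47·1.83/0.12)^(1/0.53) ≈ 41.1056.
y_gold = 1.83·41.1056^0.47 ≈ 10.4951, c_gold = y_gold − 0.12·k_gold ≈ 5.5624.
Gain: Δc = 5.5624 − 5.4257 ≈ 0.1367.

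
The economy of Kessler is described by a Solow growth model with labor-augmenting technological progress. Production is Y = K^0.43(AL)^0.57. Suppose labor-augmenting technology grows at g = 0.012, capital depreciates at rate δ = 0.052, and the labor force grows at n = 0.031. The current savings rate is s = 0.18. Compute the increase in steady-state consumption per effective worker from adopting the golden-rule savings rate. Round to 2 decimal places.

Δc ≈ 0.45

The effective depreciation rate is n + g + δ = 0.031 + 0.012 + 0.052 = 0.095.
Current steady state (s = 0.18): k* = (0.18/0.095)^(1/0.57) ≈ 3.0685, y* = 3.0685^0.43 ≈ 1.6195, c* = (1−0.18)·1.6195 ≈ 1.3280.
Maximizing c = f(k) − (n+g+δ)·k gives f'(k) = n+g+δ, i.e. 0.43·k^(0.43−1) = 0.095, so k_gold = (0.43/0.095)^(1/0.57) ≈ 14.1394.
y_gold = 14.1394^0.43 ≈ 3.1238, c_gold = y_gold − 0.095·k_gold ≈ 1.7806.
Gain: Δc = 1.7806 − 1.3280 ≈ 0.4526.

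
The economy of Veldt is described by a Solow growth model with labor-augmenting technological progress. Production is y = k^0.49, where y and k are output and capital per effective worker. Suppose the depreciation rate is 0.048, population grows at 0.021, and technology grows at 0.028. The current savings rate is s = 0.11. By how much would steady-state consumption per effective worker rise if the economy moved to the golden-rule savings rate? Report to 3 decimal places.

Δc ≈ 1.413

The effective depreciation rate is n + g + δ = 0.021 + 0.028 + 0.048 = 0.097.
Current steady state (s = 0.11): k* = (0.11/0.097)^(1/0.51) ≈ 1.2797, y* = 1.2797^0.49 ≈ 1.1284, c* = (1−0.11)·1.1284 ≈ 1.0043.
At the golden rule the marginal product of capital equals n+g+δ: 0.49·k^(0.49−1) = 0.097. Solving, k_gold = (0.49/0.097)^(1/0.51) ≈ 23.9477.
y_gold = 23.9477^0.49 ≈ 4.7407, c_gold = y_gold − 0.097·k_gold ≈ 2.4177.
Gain: Δc = 2.4177 − 1.0043 ≈ 1.4134.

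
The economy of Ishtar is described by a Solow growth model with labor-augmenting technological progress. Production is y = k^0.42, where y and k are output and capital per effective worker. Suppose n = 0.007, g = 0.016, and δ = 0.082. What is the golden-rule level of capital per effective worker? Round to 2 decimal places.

k_gold ≈ 10.92

The effective depreciation rate is n + g + δ = 0.007 + 0.016 + 0.082 = 0.105.
Golden rule sets MPK = n+g+δ: 0.42·k^(0.42−1) = 0.105, so k_gold = (0.42/0.105)^(1/0.58) ≈ 10.9153.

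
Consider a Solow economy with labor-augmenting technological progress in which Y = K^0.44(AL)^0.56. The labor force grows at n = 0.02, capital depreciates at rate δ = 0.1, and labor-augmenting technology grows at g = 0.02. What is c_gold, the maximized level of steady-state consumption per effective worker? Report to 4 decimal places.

c_gold ≈ 1.3770

n + g + δ = 0.02 + 0.02 + 0.1 = 0.14.
Golden rule sets MPK = n+g+δ: 0.44·k^(0.44−1) = 0.14, so k_gold = (0.44/0.14)^(1/0.56) ≈ 7.7282.
y_gold = 7.7282^0.44 ≈ 2.4590.
c_gold = y_gold − (n+g+δ)·k_gold = 2.4590 − 0.14·7.7282 ≈ 1.3770.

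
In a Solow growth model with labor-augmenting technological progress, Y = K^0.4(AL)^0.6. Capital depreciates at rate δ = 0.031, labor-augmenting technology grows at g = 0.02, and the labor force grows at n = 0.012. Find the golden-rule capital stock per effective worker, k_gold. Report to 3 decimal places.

k_gold ≈ 21.770

n + g + δ = 0.012 + 0.02 + 0.031 = 0.063.
Setting f'(k) = n+g+δ gives 0.4·k^(0.4−1) = 0.063, hence k_gold = (0.4/0.063)^(1/0.6) ≈ 21.7704.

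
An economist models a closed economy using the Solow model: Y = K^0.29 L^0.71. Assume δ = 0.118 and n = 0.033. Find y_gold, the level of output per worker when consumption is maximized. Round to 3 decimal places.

y_gold ≈ 1.305

The effective depreciation rate is n + δ = 0.033 + 0.118 = 0.151.
At the golden rule the marginal product of capital equals n+δ: 0.29·k^(0.29−1) = 0.151. Solving, k_gold = (0.29/0.151)^(1/0.71) ≈ 2.5072.
Output: y_gold = k_gold^0.29 = 2.5072^0.29 ≈ 1.3055.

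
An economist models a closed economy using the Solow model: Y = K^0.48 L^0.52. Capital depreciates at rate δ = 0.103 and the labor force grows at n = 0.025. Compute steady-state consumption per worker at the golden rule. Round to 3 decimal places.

c_gold ≈ 1.761

n + δ = 0.025 + 0.103 = 0.128.
Maximizing c = f(k) − (n+δ)·k gives f'(k) = n+δ, i.e. 0.48·k^(0.48−1) = 0.128, so k_gold = (0.48/0.128)^(1/0.52) ≈ 12.7030.
y_gold = 12.7030^0.48 ≈ 3.3875.
c_gold = y_gold − (n+δ)·k_gold = 3.3875 − 0.128·12.7030 ≈ 1.7615.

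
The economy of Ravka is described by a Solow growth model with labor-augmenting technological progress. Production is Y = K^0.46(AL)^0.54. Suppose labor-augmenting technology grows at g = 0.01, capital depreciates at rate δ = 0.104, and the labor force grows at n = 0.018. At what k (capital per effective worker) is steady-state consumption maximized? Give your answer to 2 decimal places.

The effective depreciation rate is n + g + δ = 0.018 + 0.01 + 0.104 = 0.132.
Setting f'(k) = n+g+δ gives 0.46·k^(0.46−1) = 0.132, hence k_gold = (0.46/0.132)^(1/0.54) ≈ 10.0936.

k_gold ≈ 10.09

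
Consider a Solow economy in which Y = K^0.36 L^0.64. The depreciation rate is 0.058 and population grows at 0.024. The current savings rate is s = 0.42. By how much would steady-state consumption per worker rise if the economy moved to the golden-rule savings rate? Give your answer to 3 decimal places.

Capital per worker breaks even when investment replaces (n + δ)·k; here n + δ = 0.082.
Current steady state (s = 0.42): k* = (0.42/0.082)^(1/0.64) ≈ 12.8379, y* = 12.8379^0.36 ≈ 2.5064, c* = (1−0.42)·2.5064 ≈ 1.4537.
Golden rule sets MPK = n+δ: 0.36·k^(0.36−1) = 0.082, so k_gold = (0.36/0.082)^(1/0.64) ≈ 10.0899.
y_gold = 10.0899^0.36 ≈ 2.2983, c_gold = y_gold − 0.082·k_gold ≈ 1.4709.
Gain: Δc = 1.4709 − 1.4537 ≈ 0.0172.

Δc ≈ 0.017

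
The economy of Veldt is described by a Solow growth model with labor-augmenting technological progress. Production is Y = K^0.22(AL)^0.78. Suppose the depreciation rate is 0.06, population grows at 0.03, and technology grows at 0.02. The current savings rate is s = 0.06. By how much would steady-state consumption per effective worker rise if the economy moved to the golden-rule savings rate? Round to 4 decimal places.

Δc ≈ 0.1561

The effective depreciation rate is n + g + δ = 0.03 + 0.02 + 0.06 = 0.11.
Current steady state (s = 0.06): k* = (0.06/0.11)^(1/0.78) ≈ 0.4597, y* = 0.4597^0.22 ≈ 0.8429, c* = (1−0.06)·0.8429 ≈ 0.7923.
At the golden rule the marginal product of capital equals n+g+δ: 0.22·k^(0.22−1) = 0.11. Solving, k_gold = (0.22/0.11)^(1/0.78) ≈ 2.4318.
y_gold = 2.4318^0.22 ≈ 1.2159, c_gold = y_gold − 0.11·k_gold ≈ 0.9484.
Gain: Δc = 0.9484 − 0.7923 ≈ 0.1561.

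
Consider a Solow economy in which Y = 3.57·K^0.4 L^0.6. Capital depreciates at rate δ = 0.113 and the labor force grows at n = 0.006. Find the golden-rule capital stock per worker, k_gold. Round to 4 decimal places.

k_gold ≈ 62.8978

Capital per worker breaks even when investment replaces (n + δ)·k; here n + δ = 0.119.
Golden rule sets MPK = n+δ: 0.4·3.57·k^(0.4−1) = 0.119, so k_gold = (0.4·3.57/0.119)^(1/0.6) ≈ 62.8978.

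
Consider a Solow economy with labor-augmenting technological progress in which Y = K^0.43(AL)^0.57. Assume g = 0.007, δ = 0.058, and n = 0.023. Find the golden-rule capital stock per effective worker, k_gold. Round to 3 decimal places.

Break-even investment rate: n + g + δ = 0.023 + 0.007 + 0.058 = 0.088.
Setting f'(k) = n+g+δ gives 0.43·k^(0.43−1) = 0.088, hence k_gold = (0.43/0.088)^(1/0.57) ≈ 16.1714.

k_gold ≈ 16.171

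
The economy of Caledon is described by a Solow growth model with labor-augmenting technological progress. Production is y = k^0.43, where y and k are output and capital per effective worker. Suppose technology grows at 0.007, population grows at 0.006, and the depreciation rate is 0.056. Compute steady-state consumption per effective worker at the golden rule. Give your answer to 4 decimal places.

c_gold ≈ 2.2663

Capital per effective worker breaks even when investment replaces (n + g + δ)·k; here n + g + δ = 0.069.
Golden rule sets MPK = n+g+δ: 0.43·k^(0.43−1) = 0.069, so k_gold = (0.43/0.069)^(1/0.57) ≈ 24.7782.
y_gold = 24.7782^0.43 ≈ 3.9760.
c_gold = y_gold − (n+g+δ)·k_gold = 3.9760 − 0.069·24.7782 ≈ 2.2663.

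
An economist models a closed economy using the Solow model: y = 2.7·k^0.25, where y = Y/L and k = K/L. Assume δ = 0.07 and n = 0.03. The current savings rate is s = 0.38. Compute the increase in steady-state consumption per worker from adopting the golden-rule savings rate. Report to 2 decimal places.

Capital per worker breaks even when investment replaces (n + δ)·k; here n + δ = 0.1.
Current steady state (s = 0.38): k* = (0.38·2.7/0.1)^(1/0.75) ≈ 22.2944, y* = 2.7·22.2944^0.25 ≈ 5.8670, c* = (1−0.38)·5.8670 ≈ 3.6375.
Golden rule sets MPK = n+δ: 0.25·2.7·k^(0.25−1) = 0.1, so k_gold = (0.25·2.7/0.1)^(1/0.75) ≈ 12.7567.
y_gold = 2.7·12.7567^0.25 ≈ 5.1027, c_gold = y_gold − 0.1·k_gold ≈ 3.8270.
Gain: Δc = 3.8270 − 3.6375 ≈ 0.1895.

Δc ≈ 0.19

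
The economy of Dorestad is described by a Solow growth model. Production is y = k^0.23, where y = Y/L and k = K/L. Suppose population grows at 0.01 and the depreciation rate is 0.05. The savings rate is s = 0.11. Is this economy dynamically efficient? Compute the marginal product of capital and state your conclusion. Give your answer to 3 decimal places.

The effective depreciation rate is n + δ = 0.01 + 0.05 = 0.06.
Steady-state k*: s·k^0.23 = 0.06·k gives k* = (0.11/0.06)^(1/0.77) ≈ 2.1972.
MPK = 0.23·2.1972^(-0.77) ≈ 0.1255.
MPK > n+δ = 0.06, so the economy is dynamically efficient (under-saving).

dynamically efficient; MPK ≈ 0.125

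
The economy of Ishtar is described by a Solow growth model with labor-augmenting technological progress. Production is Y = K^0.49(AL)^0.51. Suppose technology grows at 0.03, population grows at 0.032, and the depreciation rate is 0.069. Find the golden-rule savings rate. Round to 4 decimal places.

s_gold = 0.4900

The effective depreciation rate is n + g + δ = 0.032 + 0.03 + 0.069 = 0.131.
At the golden rule MPK = n+g+δ, and in any Cobb-Douglas steady state s = (n+g+δ)·k/y = MPK·k/y = capital's share 0.49.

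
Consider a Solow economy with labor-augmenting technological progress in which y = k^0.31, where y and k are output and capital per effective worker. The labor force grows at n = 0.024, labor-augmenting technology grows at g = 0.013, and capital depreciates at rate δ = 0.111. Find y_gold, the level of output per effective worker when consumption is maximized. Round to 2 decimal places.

Break-even investment rate: n + g + δ = 0.024 + 0.013 + 0.111 = 0.148.
Setting f'(k) = n+g+δ gives 0.31·k^(0.31−1) = 0.148, hence k_gold = (0.31/0.148)^(1/0.69) ≈ 2.9199.
Output: y_gold = k_gold^0.31 = 2.9199^0.31 ≈ 1.3940.

y_gold ≈ 1.39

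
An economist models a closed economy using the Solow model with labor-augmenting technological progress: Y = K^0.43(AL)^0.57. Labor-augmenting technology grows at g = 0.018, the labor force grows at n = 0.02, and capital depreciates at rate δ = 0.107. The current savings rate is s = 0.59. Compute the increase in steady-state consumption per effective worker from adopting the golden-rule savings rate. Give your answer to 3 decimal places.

Δc ≈ 0.112

The effective depreciation rate is n + g + δ = 0.02 + 0.018 + 0.107 = 0.145.
Current steady state (s = 0.59): k* = (0.59/0.145)^(1/0.57) ≈ 11.7292, y* = 11.7292^0.43 ≈ 2.8826, c* = (1−0.59)·2.8826 ≈ 1.1819.
At the golden rule the marginal product of capital equals n+g+δ: 0.43·k^(0.43−1) = 0.145. Solving, k_gold = (0.43/0.145)^(1/0.57) ≈ 6.7336.
y_gold = 6.7336^0.43 ≈ 2.2706, c_gold = y_gold − 0.145·k_gold ≈ 1.2943.
Gain: Δc = 1.2943 − 1.1819 ≈ 0.1124.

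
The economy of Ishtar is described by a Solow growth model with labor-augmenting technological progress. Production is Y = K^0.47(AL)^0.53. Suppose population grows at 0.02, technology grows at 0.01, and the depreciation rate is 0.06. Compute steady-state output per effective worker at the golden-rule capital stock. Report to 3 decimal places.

The effective depreciation rate is n + g + δ = 0.02 + 0.01 + 0.06 = 0.09.
At the golden rule the marginal product of capital equals n+g+δ: 0.47·k^(0.47−1) = 0.09. Solving, k_gold = (0.47/0.09)^(1/0.53) ≈ 22.6175.
Output: y_gold = k_gold^0.47 = 22.6175^0.47 ≈ 4.3310.

y_gold ≈ 4.331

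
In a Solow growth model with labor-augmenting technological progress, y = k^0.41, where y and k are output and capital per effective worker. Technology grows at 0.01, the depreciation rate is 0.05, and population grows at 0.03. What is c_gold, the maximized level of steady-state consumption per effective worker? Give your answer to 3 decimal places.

c_gold ≈ 1.692

Capital per effective worker breaks even when investment replaces (n + g + δ)·k; here n + g + δ = 0.09.
Golden rule sets MPK = n+g+δ: 0.41·k^(0.41−1) = 0.09, so k_gold = (0.41/0.09)^(1/0.59) ≈ 13.0669.
y_gold = 13.0669^0.41 ≈ 2.8683.
c_gold = y_gold − (n+g+δ)·k_gold = 2.8683 − 0.09·13.0669 ≈ 1.6923.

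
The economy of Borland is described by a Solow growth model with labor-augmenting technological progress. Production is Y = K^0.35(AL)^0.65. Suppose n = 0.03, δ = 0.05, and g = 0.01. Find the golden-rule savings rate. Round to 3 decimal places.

Capital per effective worker breaks even when investment replaces (n + g + δ)·k; here n + g + δ = 0.09.
At the golden rule MPK = n+g+δ, and in any Cobb-Douglas steady state s = (n+g+δ)·k/y = MPK·k/y = capital's share 0.35.

s_gold = 0.350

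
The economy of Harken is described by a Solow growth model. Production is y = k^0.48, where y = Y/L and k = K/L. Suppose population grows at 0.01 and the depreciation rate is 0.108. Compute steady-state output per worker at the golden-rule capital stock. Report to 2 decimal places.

n + δ = 0.01 + 0.108 = 0.118.
At the golden rule the marginal product of capital equals n+δ: 0.48·k^(0.48−1) = 0.118. Solving, k_gold = (0.48/0.118)^(1/0.52) ≈ 14.8540.
Output: y_gold = k_gold^0.48 = 14.8540^0.48 ≈ 3.6516.

y_gold ≈ 3.65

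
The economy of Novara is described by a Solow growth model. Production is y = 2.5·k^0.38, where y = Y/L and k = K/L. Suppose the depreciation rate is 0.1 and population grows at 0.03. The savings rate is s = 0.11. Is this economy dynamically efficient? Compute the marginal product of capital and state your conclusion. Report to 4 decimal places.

Capital per worker breaks even when investment replaces (n + δ)·k; here n + δ = 0.13.
Steady-state k*: s·A·k^0.38 = 0.13·k gives k* = (0.11·2.5/0.13)^(1/0.62) ≈ 3.3483.
MPK = 0.38·2.5·3.3483^(-0.62) ≈ 0.4491.
MPK > n+δ = 0.13, so the economy is dynamically efficient (under-saving).

dynamically efficient; MPK ≈ 0.4491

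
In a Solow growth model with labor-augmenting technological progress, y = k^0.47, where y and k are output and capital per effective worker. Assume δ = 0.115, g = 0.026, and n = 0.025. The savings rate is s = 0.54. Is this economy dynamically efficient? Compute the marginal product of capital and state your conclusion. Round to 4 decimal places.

Capital per effective worker breaks even when investment replaces (n + g + δ)·k; here n + g + δ = 0.166.
Steady-state k*: s·k^0.47 = 0.166·k gives k* = (0.54/0.166)^(1/0.53) ≈ 9.2593.
MPK = 0.47·9.2593^(-0.53) ≈ 0.1445.
MPK < n+g+δ = 0.166, so the economy is dynamically inefficient (over-saving).

dynamically inefficient; MPK ≈ 0.1445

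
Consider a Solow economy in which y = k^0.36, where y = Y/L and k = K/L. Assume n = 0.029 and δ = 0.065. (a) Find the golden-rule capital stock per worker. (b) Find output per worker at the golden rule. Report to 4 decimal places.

(a) k_gold ≈ 8.1510; (b) y_gold ≈ 2.1283

n + δ = 0.029 + 0.065 = 0.094.
Golden rule sets MPK = n+δ: 0.36·k^(0.36−1) = 0.094, so k_gold = (0.36/0.094)^(1/0.64) ≈ 8.1510.
y_gold = 8.1510^0.36 ≈ 2.1283.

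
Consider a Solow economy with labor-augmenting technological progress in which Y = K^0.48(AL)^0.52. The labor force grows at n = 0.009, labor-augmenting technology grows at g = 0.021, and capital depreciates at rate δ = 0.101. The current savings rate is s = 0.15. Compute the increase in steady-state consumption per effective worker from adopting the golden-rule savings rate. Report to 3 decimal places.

Δc ≈ 0.761

The effective depreciation rate is n + g + δ = 0.009 + 0.021 + 0.101 = 0.131.
Current steady state (s = 0.15): k* = (0.15/0.131)^(1/0.52) ≈ 1.2975, y* = 1.2975^0.48 ≈ 1.1332, c* = (1−0.15)·1.1332 ≈ 0.9632.
At the golden rule the marginal product of capital equals n+g+δ: 0.48·k^(0.48−1) = 0.131. Solving, k_gold = (0.48/0.131)^(1/0.52) ≈ 12.1495.
y_gold = 12.1495^0.48 ≈ 3.3158, c_gold = y_gold − 0.131·k_gold ≈ 1.7242.
Gain: Δc = 1.7242 − 0.9632 ≈ 0.7610.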